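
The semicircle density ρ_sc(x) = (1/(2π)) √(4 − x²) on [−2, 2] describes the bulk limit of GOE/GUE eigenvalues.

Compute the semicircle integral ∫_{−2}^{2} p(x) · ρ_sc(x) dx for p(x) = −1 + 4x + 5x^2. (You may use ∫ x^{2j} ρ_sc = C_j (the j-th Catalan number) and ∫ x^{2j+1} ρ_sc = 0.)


Write p(x) = Σ a_i x^i, split into monomials and integrate each against ρ_sc separately.
Using ∫ x^{2j} ρ_sc = C_j = (1/(j+1)) C(2j, j) (Catalan numbers) and ∫ x^{2j+1} ρ_sc = 0 (odd monomials vanish by symmetry):
  i = 0 (even): a_0 · C_{0} = -1 · 1 = -1
  i = 1 (odd): ∫ x^1 ρ_sc = 0 (vanishes)
  i = 2 (even): a_2 · C_{1} = 5 · 1 = 5

Summing the contributions: ∫_{−2}^{2} p(x) ρ_sc(x) dx = (-1) + 5 = 4.


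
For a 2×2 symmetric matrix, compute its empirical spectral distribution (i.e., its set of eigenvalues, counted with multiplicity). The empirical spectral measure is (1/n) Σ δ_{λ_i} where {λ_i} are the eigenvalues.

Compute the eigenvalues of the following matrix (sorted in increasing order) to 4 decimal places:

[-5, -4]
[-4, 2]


Since M is real symmetric, both eigenvalues are real; they are the roots of det(λI − M) = λ² − (tr M) λ + det M.
tr M = -5 + 2 = -3.
det M = (-5)·2 − (-4)² = -10 − 16 = -26.
Characteristic polynomial: λ² + 3λ − 26 = 0.
Discriminant Δ = (tr M)² − 4·det M = 9 − (-104) = 113; √Δ = 10.630146.
λ = (tr M ± √Δ)/2 = (-3 ± 10.630146)/2, giving (tr M − √Δ)/2 = -6.8151 and (tr M + √Δ)/2 = 3.8151.

Eigenvalues sorted in increasing order: [-6.8151, 3.8151].


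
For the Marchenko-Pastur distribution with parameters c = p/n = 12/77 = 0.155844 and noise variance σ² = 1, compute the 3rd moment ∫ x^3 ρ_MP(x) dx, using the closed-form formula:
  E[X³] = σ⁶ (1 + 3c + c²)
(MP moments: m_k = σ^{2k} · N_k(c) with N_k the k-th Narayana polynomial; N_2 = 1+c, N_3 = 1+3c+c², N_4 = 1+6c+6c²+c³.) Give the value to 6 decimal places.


E[X³] = σ⁶ (1 + 3c + c²) (third MP moment). With σ² = 1 (so σ⁶ = 1) and c = 12/77 = 0.155844: E[X³] = 1 · (1 + 3·0.155844 + (0.155844)²) = 1 · 1.491820.

So E[X^3] = 1.491820.


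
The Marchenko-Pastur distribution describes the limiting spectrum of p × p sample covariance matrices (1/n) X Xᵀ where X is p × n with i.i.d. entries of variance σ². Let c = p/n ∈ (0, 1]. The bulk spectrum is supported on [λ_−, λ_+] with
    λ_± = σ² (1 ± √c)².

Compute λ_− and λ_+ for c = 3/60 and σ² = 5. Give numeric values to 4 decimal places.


c = 3/60 = 0.050000; √c = 0.223607.
λ_− = σ² (1 − √c)² = 5 · (1 − 0.223607)² = 5 · (0.776393)² = 3.013932.
λ_+ = σ² (1 + √c)² = 5 · (1 + 0.223607)² = 5 · (1.223607)² = 7.486068.

Rounded to 4 decimal places: λ_− ≈ 3.0139, λ_+ ≈ 7.4861.


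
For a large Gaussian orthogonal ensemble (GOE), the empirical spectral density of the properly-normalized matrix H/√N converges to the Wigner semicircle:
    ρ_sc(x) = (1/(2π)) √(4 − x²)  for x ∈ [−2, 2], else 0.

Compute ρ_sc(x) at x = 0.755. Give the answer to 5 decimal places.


ρ_sc(x) = (1/(2π)) √(4 − x²). With x = 0.755:
  4 − x² = 4 − (0.755)² = 4 − 0.570025 = 3.429975.
  √(4 − x²) = 1.852019.
  1/(2π) = 0.159155.
  ρ_sc(0.755) = 0.159155 · 1.852019 = 0.294758.

Rounded to 5 decimal places: ρ_sc(0.755) ≈ 0.29476.


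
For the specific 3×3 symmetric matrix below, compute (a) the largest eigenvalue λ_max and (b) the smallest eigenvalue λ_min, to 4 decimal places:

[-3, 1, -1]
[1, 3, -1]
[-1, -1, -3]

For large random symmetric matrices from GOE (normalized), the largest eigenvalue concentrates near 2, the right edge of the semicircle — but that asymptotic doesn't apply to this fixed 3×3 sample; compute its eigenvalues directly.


Since M is real symmetric, all three eigenvalues are real; they are the roots of det(λI − M) = λ³ − (tr M) λ² + s λ − det M, where s is the sum of the principal 2×2 minors.
tr M = -3 + 3 + (-3) = -3.
s = ((-3)·3 − 1²) + ((-3)·(-3) − (-1)²) + (3·(-3) − (-1)²) = -10 + 8 + (-10) = -12.
det M (expand along row 1) = (-3)·(-10) − 1·(-4) + (-1)·2 = 32.
Characteristic polynomial: λ³ + 3λ² − 12λ − 32 = 0.
Substitute λ = y + (tr M)/3 = y − 1.000000 to remove the quadratic term: y³ + p·y + q = 0 with p = s − (tr M)²/3 = -15.000000 and q = −2(tr M)³/27 + (tr M)·s/3 − det M = -18.000000.
Three real roots ⇒ use the trigonometric (Viète) form: r = 2√(−p/3) = 4.472136, φ = arccos(3q/(p·r)) = arccos(0.804984) = 0.635147 rad.
y_k = r·cos(φ/3 − 2πk/3) for k = 0, 1, 2 gives y = 4.372281, -1.372281, -3.000000.
λ_k = y_k − 1.000000 gives λ = 3.3723, -2.3723, -4.0000 (check: the sum is -3.0000 = tr M).

Hence λ_max = 3.3723 and λ_min = -4.0000.


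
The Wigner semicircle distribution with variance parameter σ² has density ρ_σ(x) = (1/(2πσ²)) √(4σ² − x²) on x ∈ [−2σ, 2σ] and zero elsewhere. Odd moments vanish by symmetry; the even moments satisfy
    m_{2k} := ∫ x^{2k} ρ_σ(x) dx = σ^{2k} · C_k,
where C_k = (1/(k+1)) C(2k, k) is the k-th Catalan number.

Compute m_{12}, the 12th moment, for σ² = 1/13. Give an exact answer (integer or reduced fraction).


By the scaled semicircle moment identity, m_{2k} = σ^{2k} · C_k with k = 6.
C_6 = (1/(k+1)) · C(2k, k) = (1/7) · C(12, 6) = (1/7) · 924 = 132.
σ^{2k} = (σ²)^k = (1/13)^6 = 1/4826809.

Therefore m_{12} = σ^{12} · C_6 = (1/4826809) · 132 = 132/4826809.


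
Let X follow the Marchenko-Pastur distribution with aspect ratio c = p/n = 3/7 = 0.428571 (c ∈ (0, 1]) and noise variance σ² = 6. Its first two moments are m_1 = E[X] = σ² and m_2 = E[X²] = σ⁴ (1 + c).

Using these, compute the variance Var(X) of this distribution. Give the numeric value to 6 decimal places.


m_1 = E[X] = σ² = 6, so m_1² = 36.
m_2 = E[X²] = σ⁴ (1 + c) = 36 · (1 + 0.428571) = 36 · 1.428571 = 51.428571.
(Note m_2 − m_1² simplifies to c · σ⁴ = 0.428571 · 36.)

Var(X) = m_2 − m_1² = 51.428571 − 36 = 15.428571.


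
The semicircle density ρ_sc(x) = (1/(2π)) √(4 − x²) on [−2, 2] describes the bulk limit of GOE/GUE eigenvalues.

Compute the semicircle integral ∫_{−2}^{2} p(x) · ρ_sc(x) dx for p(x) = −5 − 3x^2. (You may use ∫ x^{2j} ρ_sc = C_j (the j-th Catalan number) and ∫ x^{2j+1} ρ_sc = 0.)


Write p(x) = Σ a_i x^i, split into monomials and integrate each against ρ_sc separately.
Using ∫ x^{2j} ρ_sc = C_j = (1/(j+1)) C(2j, j) (Catalan numbers) and ∫ x^{2j+1} ρ_sc = 0 (odd monomials vanish by symmetry):
  i = 0 (even): a_0 · C_{0} = -5 · 1 = -5
  i = 2 (even): a_2 · C_{1} = -3 · 1 = -3

Summing the contributions: ∫_{−2}^{2} p(x) ρ_sc(x) dx = (-5) + (-3) = -8.


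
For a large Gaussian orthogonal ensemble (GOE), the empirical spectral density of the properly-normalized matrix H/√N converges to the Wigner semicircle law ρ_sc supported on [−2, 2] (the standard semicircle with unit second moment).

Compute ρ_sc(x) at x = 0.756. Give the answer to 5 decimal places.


ρ_sc(x) = (1/(2π)) √(4 − x²). With x = 0.756:
  4 − x² = 4 − (0.756)² = 4 − 0.571536 = 3.428464.
  √(4 − x²) = 1.851611.
  1/(2π) = 0.159155.
  ρ_sc(0.756) = 0.159155 · 1.851611 = 0.294693.

Rounded to 5 decimal places: ρ_sc(0.756) ≈ 0.29469.


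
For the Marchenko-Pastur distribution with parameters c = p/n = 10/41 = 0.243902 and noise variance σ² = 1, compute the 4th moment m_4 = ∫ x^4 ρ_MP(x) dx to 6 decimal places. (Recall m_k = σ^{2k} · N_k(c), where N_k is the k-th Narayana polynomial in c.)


E[X⁴] = σ⁸ (1 + 6c + 6c² + c³) (fourth MP moment). With σ² = 1 (so σ⁸ = 1) and c = 10/41 = 0.243902: E[X⁴] = 1 · (1 + 6·0.243902 + 6·(0.243902)² + (0.243902)³) = 1 · 2.834854.

So E[X^4] = 2.834854.


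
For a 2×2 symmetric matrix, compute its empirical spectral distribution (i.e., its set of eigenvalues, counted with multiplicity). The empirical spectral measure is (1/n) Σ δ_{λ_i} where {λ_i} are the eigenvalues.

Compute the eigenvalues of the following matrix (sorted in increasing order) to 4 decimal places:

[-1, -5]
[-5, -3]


Since M is real symmetric, both eigenvalues are real; they are the roots of det(λI − M) = λ² − (tr M) λ + det M.
tr M = -1 + (-3) = -4.
det M = (-1)·(-3) − (-5)² = 3 − 25 = -22.
Characteristic polynomial: λ² + 4λ − 22 = 0.
Discriminant Δ = (tr M)² − 4·det M = 16 − (-88) = 104; √Δ = 10.198039.
λ = (tr M ± √Δ)/2 = (-4 ± 10.198039)/2, giving (tr M − √Δ)/2 = -7.0990 and (tr M + √Δ)/2 = 3.0990.

Eigenvalues sorted in increasing order: [-7.0990, 3.0990].


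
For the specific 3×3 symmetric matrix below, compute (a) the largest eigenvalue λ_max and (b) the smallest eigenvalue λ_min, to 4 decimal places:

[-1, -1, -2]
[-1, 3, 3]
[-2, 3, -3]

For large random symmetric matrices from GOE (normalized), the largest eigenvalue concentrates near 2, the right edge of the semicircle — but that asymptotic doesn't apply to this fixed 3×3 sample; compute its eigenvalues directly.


Since M is real symmetric, all three eigenvalues are real; they are the roots of det(λI − M) = λ³ − (tr M) λ² + s λ − det M, where s is the sum of the principal 2×2 minors.
tr M = -1 + 3 + (-3) = -1.
s = ((-1)·3 − (-1)²) + ((-1)·(-3) − (-2)²) + (3·(-3) − 3²) = -4 + (-1) + (-18) = -23.
det M (expand along row 1) = (-1)·(-18) − (-1)·9 + (-2)·3 = 21.
Characteristic polynomial: λ³ + λ² − 23λ − 21 = 0.
Substitute λ = y + (tr M)/3 = y − 0.333333 to remove the quadratic term: y³ + p·y + q = 0 with p = s − (tr M)²/3 = -23.333333 and q = −2(tr M)³/27 + (tr M)·s/3 − det M = -13.259259.
Three real roots ⇒ use the trigonometric (Viète) form: r = 2√(−p/3) = 5.577734, φ = arccos(3q/(p·r)) = arccos(0.305637) = 1.260189 rad.
y_k = r·cos(φ/3 − 2πk/3) for k = 0, 1, 2 gives y = 5.092824, -0.576464, -4.516360.
λ_k = y_k − 0.333333 gives λ = 4.7595, -0.9098, -4.8497 (check: the sum is -1.0000 = tr M).

Hence λ_max = 4.7595 and λ_min = -4.8497.


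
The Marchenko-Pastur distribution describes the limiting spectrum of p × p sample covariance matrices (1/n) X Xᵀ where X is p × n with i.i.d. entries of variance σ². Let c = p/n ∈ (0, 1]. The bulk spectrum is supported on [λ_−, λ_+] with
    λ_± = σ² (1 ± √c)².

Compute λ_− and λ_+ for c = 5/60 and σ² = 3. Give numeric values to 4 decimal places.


c = 5/60 = 0.083333; √c = 0.288675.
λ_− = σ² (1 − √c)² = 3 · (1 − 0.288675)² = 3 · (0.711325)² = 1.517949.
λ_+ = σ² (1 + √c)² = 3 · (1 + 0.288675)² = 3 · (1.288675)² = 4.982051.

Rounded to 4 decimal places: λ_− ≈ 1.5179, λ_+ ≈ 4.9821.


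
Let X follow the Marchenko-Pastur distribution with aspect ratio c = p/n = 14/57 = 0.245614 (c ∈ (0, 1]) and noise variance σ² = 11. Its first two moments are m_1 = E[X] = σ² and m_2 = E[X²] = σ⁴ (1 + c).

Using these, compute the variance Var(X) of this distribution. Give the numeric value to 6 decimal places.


m_1 = E[X] = σ² = 11, so m_1² = 121.
m_2 = E[X²] = σ⁴ (1 + c) = 121 · (1 + 0.245614) = 121 · 1.245614 = 150.719298.
(Note m_2 − m_1² simplifies to c · σ⁴ = 0.245614 · 121.)

Var(X) = m_2 − m_1² = 150.719298 − 121 = 29.719298.


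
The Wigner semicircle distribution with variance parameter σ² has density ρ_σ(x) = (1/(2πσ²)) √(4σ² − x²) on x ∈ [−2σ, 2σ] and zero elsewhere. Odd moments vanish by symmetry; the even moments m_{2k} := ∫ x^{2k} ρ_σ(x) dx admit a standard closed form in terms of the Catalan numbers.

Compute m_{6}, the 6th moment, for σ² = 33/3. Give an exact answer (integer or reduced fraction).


By the scaled semicircle moment identity, m_{2k} = σ^{2k} · C_k with k = 3.
C_3 = (1/(k+1)) · C(2k, k) = (1/4) · C(6, 3) = (1/4) · 20 = 5.
σ^{2k} = (σ²)^k = (33/3)^3 = 1331.

Therefore m_{6} = σ^{6} · C_3 = 1331 · 5 = 6655.


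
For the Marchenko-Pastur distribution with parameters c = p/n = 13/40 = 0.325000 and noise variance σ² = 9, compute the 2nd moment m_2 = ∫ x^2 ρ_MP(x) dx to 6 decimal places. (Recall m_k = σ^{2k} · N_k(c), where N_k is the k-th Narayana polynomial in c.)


E[X²] = σ⁴ (1 + c) (second MP moment). With σ² = 9 (so σ⁴ = 81) and c = 13/40 = 0.325000: E[X²] = 81 · (1 + 0.325000) = 81 · 1.325000.

So E[X^2] = 107.325000.


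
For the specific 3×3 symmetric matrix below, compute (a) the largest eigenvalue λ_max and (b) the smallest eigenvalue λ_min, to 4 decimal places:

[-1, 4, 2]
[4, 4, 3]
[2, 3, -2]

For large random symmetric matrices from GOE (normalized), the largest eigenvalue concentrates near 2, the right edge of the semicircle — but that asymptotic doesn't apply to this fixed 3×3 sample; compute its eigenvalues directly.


Since M is real symmetric, all three eigenvalues are real; they are the roots of det(λI − M) = λ³ − (tr M) λ² + s λ − det M, where s is the sum of the principal 2×2 minors.
tr M = -1 + 4 + (-2) = 1.
s = ((-1)·4 − 4²) + ((-1)·(-2) − 2²) + (4·(-2) − 3²) = -20 + (-2) + (-17) = -39.
det M (expand along row 1) = (-1)·(-17) − 4·(-14) + 2·4 = 81.
Characteristic polynomial: λ³ − λ² − 39λ − 81 = 0.
Substitute λ = y + (tr M)/3 = y + 0.333333 to remove the quadratic term: y³ + p·y + q = 0 with p = s − (tr M)²/3 = -39.333333 and q = −2(tr M)³/27 + (tr M)·s/3 − det M = -94.074074.
Three real roots ⇒ use the trigonometric (Viète) form: r = 2√(−p/3) = 7.241854, φ = arccos(3q/(p·r)) = arccos(0.990788) = 0.135840 rad.
y_k = r·cos(φ/3 − 2πk/3) for k = 0, 1, 2 gives y = 7.234431, -3.333333, -3.901098.
λ_k = y_k + 0.333333 gives λ = 7.5678, -3.0000, -3.5678 (check: the sum is 1.0000 = tr M).

Hence λ_max = 7.5678 and λ_min = -3.5678.


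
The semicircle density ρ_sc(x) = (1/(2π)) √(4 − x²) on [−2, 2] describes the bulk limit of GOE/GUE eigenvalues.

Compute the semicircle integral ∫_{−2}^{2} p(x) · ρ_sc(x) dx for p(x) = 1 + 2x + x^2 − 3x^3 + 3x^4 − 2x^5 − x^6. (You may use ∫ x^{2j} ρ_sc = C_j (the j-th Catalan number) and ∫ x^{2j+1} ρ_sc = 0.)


Write p(x) = Σ a_i x^i, split into monomials and integrate each against ρ_sc separately.
Using ∫ x^{2j} ρ_sc = C_j = (1/(j+1)) C(2j, j) (Catalan numbers) and ∫ x^{2j+1} ρ_sc = 0 (odd monomials vanish by symmetry):
  i = 0 (even): a_0 · C_{0} = 1 · 1 = 1
  i = 1 (odd): ∫ x^1 ρ_sc = 0 (vanishes)
  i = 2 (even): a_2 · C_{1} = 1 · 1 = 1
  i = 3 (odd): ∫ x^3 ρ_sc = 0 (vanishes)
  i = 4 (even): a_4 · C_{2} = 3 · 2 = 6
  i = 5 (odd): ∫ x^5 ρ_sc = 0 (vanishes)
  i = 6 (even): a_6 · C_{3} = -1 · 5 = -5

Summing the contributions: ∫_{−2}^{2} p(x) ρ_sc(x) dx = 1 + 1 + 6 + (-5) = 3.


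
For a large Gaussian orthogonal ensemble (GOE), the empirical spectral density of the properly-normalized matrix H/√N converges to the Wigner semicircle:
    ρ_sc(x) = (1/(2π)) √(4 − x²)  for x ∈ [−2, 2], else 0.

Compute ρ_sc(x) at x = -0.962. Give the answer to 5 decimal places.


ρ_sc(x) = (1/(2π)) √(4 − x²). With x = -0.962:
  4 − x² = 4 − (-0.962)² = 4 − 0.925444 = 3.074556.
  √(4 − x²) = 1.753441.
  1/(2π) = 0.159155.
  ρ_sc(-0.962) = 0.159155 · 1.753441 = 0.279069.

Rounded to 5 decimal places: ρ_sc(-0.962) ≈ 0.27907.


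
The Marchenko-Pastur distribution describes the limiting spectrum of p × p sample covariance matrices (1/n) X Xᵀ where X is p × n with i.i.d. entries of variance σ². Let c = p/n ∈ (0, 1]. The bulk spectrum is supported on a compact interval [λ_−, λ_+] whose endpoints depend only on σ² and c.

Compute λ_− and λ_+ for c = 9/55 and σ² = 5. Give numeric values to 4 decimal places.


c = 9/55 = 0.163636; √c = 0.404520.
λ_− = σ² (1 − √c)² = 5 · (1 − 0.404520)² = 5 · (0.595480)² = 1.772983.
λ_+ = σ² (1 + √c)² = 5 · (1 + 0.404520)² = 5 · (1.404520)² = 9.863381.

Rounded to 4 decimal places: λ_− ≈ 1.7730, λ_+ ≈ 9.8634.


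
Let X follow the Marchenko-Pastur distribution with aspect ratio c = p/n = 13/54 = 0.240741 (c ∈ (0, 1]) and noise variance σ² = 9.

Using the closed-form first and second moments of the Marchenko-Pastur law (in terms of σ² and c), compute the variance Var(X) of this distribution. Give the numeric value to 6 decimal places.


Recall the MP moments m_1 = E[X] = σ² and m_2 = E[X²] = σ⁴ (1 + c).
m_1 = E[X] = σ² = 9, so m_1² = 81.
m_2 = E[X²] = σ⁴ (1 + c) = 81 · (1 + 0.240741) = 81 · 1.240741 = 100.500000.
(Note m_2 − m_1² simplifies to c · σ⁴ = 0.240741 · 81.)

Var(X) = m_2 − m_1² = 100.500000 − 81 = 19.500000.


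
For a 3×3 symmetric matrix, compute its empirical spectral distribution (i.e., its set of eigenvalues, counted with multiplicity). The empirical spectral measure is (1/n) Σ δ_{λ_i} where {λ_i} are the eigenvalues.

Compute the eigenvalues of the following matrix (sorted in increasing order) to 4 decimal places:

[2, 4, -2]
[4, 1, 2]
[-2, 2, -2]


Since M is real symmetric, all three eigenvalues are real; they are the roots of det(λI − M) = λ³ − (tr M) λ² + s λ − det M, where s is the sum of the principal 2×2 minors.
tr M = 2 + 1 + (-2) = 1.
s = (2·1 − 4²) + (2·(-2) − (-2)²) + (1·(-2) − 2²) = -14 + (-8) + (-6) = -28.
det M (expand along row 1) = 2·(-6) − 4·(-4) + (-2)·10 = -16.
Characteristic polynomial: λ³ − λ² − 28λ + 16 = 0.
Substitute λ = y + (tr M)/3 = y + 0.333333 to remove the quadratic term: y³ + p·y + q = 0 with p = s − (tr M)²/3 = -28.333333 and q = −2(tr M)³/27 + (tr M)·s/3 − det M = 6.592593.
Three real roots ⇒ use the trigonometric (Viète) form: r = 2√(−p/3) = 6.146363, φ = arccos(3q/(p·r)) = arccos(-0.113569) = 1.684611 rad.
y_k = r·cos(φ/3 − 2πk/3) for k = 0, 1, 2 gives y = 5.202513, 0.233127, -5.435640.
λ_k = y_k + 0.333333 gives λ = 5.5358, 0.5665, -5.1023 (check: the sum is 1.0000 = tr M).

Eigenvalues sorted in increasing order: [-5.1023, 0.5665, 5.5358].


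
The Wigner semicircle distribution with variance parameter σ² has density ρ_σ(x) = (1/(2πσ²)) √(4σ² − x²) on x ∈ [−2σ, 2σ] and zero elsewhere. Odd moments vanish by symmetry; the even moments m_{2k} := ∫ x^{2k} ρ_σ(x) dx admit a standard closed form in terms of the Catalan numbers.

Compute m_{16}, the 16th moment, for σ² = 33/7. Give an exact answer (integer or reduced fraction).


By the scaled semicircle moment identity, m_{2k} = σ^{2k} · C_k with k = 8.
C_8 = (1/(k+1)) · C(2k, k) = (1/9) · C(16, 8) = (1/9) · 12870 = 1430.
σ^{2k} = (σ²)^k = (33/7)^8 = 1406408618241/5764801.

Therefore m_{16} = σ^{16} · C_8 = (1406408618241/5764801) · 1430 = 2011164324084630/5764801.


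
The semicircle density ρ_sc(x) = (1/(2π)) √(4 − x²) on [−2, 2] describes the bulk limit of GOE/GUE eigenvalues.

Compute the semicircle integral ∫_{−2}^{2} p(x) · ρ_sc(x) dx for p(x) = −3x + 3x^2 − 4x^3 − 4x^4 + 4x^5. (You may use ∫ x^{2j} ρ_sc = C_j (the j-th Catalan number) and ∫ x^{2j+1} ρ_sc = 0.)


Write p(x) = Σ a_i x^i, split into monomials and integrate each against ρ_sc separately.
Using ∫ x^{2j} ρ_sc = C_j = (1/(j+1)) C(2j, j) (Catalan numbers) and ∫ x^{2j+1} ρ_sc = 0 (odd monomials vanish by symmetry):
  i = 1 (odd): ∫ x^1 ρ_sc = 0 (vanishes)
  i = 2 (even): a_2 · C_{1} = 3 · 1 = 3
  i = 3 (odd): ∫ x^3 ρ_sc = 0 (vanishes)
  i = 4 (even): a_4 · C_{2} = -4 · 2 = -8
  i = 5 (odd): ∫ x^5 ρ_sc = 0 (vanishes)

Summing the contributions: ∫_{−2}^{2} p(x) ρ_sc(x) dx = 3 + (-8) = -5.


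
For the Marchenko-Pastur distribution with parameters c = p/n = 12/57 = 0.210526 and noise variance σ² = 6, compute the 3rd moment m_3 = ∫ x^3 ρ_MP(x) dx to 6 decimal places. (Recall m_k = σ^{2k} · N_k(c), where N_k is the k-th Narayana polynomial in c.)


E[X³] = σ⁶ (1 + 3c + c²) (third MP moment). With σ² = 6 (so σ⁶ = 216) and c = 12/57 = 0.210526: E[X³] = 216 · (1 + 3·0.210526 + (0.210526)²) = 216 · 1.675900.

So E[X^3] = 361.994460.


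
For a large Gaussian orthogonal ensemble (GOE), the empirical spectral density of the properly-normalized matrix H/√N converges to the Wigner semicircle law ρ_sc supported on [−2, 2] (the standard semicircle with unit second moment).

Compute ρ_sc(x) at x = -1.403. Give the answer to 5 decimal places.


ρ_sc(x) = (1/(2π)) √(4 − x²). With x = -1.403:
  4 − x² = 4 − (-1.403)² = 4 − 1.968409 = 2.031591.
  √(4 − x²) = 1.425339.
  1/(2π) = 0.159155.
  ρ_sc(-1.403) = 0.159155 · 1.425339 = 0.226850.

Rounded to 5 decimal places: ρ_sc(-1.403) ≈ 0.22685.


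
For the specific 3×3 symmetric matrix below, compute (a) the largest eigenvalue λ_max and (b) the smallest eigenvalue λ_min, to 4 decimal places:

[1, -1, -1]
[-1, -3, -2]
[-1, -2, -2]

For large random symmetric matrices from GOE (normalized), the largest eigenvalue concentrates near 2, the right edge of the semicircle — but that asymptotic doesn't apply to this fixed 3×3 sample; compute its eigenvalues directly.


Since M is real symmetric, all three eigenvalues are real; they are the roots of det(λI − M) = λ³ − (tr M) λ² + s λ − det M, where s is the sum of the principal 2×2 minors.
tr M = 1 + (-3) + (-2) = -4.
s = (1·(-3) − (-1)²) + (1·(-2) − (-1)²) + ((-3)·(-2) − (-2)²) = -4 + (-3) + 2 = -5.
det M (expand along row 1) = 1·2 − (-1)·0 + (-1)·(-1) = 3.
Characteristic polynomial: λ³ + 4λ² − 5λ − 3 = 0.
Substitute λ = y + (tr M)/3 = y − 1.333333 to remove the quadratic term: y³ + p·y + q = 0 with p = s − (tr M)²/3 = -10.333333 and q = −2(tr M)³/27 + (tr M)·s/3 − det M = 8.407407.
Three real roots ⇒ use the trigonometric (Viète) form: r = 2√(−p/3) = 3.711843, φ = arccos(3q/(p·r)) = arccos(-0.657587) = 2.288408 rad.
y_k = r·cos(φ/3 − 2πk/3) for k = 0, 1, 2 gives y = 2.683300, 0.879444, -3.562744.
λ_k = y_k − 1.333333 gives λ = 1.3500, -0.4539, -4.8961 (check: the sum is -4.0000 = tr M).

Hence λ_max = 1.3500 and λ_min = -4.8961.


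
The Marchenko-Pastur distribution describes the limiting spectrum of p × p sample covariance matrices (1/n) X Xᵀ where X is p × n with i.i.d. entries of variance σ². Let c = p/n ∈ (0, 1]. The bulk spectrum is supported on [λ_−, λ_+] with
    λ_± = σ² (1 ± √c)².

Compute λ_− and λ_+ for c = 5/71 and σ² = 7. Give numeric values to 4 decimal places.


c = 5/71 = 0.070423; √c = 0.265372.
λ_− = σ² (1 − √c)² = 7 · (1 − 0.265372)² = 7 · (0.734628)² = 3.777743.
λ_+ = σ² (1 + √c)² = 7 · (1 + 0.265372)² = 7 · (1.265372)² = 11.208172.

Rounded to 4 decimal places: λ_− ≈ 3.7777, λ_+ ≈ 11.2082.


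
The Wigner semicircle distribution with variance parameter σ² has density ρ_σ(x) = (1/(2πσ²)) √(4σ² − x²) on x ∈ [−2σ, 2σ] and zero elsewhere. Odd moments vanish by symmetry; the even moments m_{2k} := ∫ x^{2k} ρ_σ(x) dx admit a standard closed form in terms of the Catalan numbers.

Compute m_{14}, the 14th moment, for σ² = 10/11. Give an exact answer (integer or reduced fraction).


By the scaled semicircle moment identity, m_{2k} = σ^{2k} · C_k with k = 7.
C_7 = (1/(k+1)) · C(2k, k) = (1/8) · C(14, 7) = (1/8) · 3432 = 429.
σ^{2k} = (σ²)^k = (10/11)^7 = 10000000/19487171.

Therefore m_{14} = σ^{14} · C_7 = (10000000/19487171) · 429 = 390000000/1771561.


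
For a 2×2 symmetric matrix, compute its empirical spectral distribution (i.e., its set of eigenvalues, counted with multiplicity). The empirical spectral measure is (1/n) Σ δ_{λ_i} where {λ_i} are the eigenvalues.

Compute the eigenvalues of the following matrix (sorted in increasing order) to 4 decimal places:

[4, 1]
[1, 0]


Since M is real symmetric, both eigenvalues are real; they are the roots of det(λI − M) = λ² − (tr M) λ + det M.
tr M = 4 + 0 = 4.
det M = 4·0 − 1² = 0 − 1 = -1.
Characteristic polynomial: λ² − 4λ − 1 = 0.
Discriminant Δ = (tr M)² − 4·det M = 16 − (-4) = 20; √Δ = 4.472136.
λ = (tr M ± √Δ)/2 = (4 ± 4.472136)/2, giving (tr M − √Δ)/2 = -0.2361 and (tr M + √Δ)/2 = 4.2361.

Eigenvalues sorted in increasing order: [-0.2361, 4.2361].


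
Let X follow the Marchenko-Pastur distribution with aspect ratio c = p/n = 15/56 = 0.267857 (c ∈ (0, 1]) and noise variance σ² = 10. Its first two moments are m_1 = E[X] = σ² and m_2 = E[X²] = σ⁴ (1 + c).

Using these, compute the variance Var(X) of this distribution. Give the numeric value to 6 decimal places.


m_1 = E[X] = σ² = 10, so m_1² = 100.
m_2 = E[X²] = σ⁴ (1 + c) = 100 · (1 + 0.267857) = 100 · 1.267857 = 126.785714.
(Note m_2 − m_1² simplifies to c · σ⁴ = 0.267857 · 100.)

Var(X) = m_2 − m_1² = 126.785714 − 100 = 26.785714.


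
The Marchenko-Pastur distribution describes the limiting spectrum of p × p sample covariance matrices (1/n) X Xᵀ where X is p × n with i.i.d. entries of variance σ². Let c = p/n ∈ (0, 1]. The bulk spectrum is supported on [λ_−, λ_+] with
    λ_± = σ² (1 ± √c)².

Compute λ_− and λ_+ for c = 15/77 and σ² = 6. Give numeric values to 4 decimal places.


c = 15/77 = 0.194805; √c = 0.441367.
λ_− = σ² (1 − √c)² = 6 · (1 − 0.441367)² = 6 · (0.558633)² = 1.872422.
λ_+ = σ² (1 + √c)² = 6 · (1 + 0.441367)² = 6 · (1.441367)² = 12.465240.

Rounded to 4 decimal places: λ_− ≈ 1.8724, λ_+ ≈ 12.4652.


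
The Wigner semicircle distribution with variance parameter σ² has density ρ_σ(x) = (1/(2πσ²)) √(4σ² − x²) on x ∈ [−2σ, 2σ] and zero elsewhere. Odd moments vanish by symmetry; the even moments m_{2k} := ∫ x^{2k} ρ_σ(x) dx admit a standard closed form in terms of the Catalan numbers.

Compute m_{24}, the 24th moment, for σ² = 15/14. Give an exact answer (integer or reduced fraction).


By the scaled semicircle moment identity, m_{2k} = σ^{2k} · C_k with k = 12.
C_12 = (1/(k+1)) · C(2k, k) = (1/13) · C(24, 12) = (1/13) · 2704156 = 208012.
σ^{2k} = (σ²)^k = (15/14)^12 = 129746337890625/56693912375296.

Therefore m_{24} = σ^{24} · C_12 = (129746337890625/56693912375296) · 208012 = 963885544189453125/2024782584832.


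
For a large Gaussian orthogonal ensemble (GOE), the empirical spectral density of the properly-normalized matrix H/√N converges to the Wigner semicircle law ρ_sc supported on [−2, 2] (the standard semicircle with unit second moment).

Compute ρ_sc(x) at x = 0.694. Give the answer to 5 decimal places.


ρ_sc(x) = (1/(2π)) √(4 − x²). With x = 0.694:
  4 − x² = 4 − (0.694)² = 4 − 0.481636 = 3.518364.
  √(4 − x²) = 1.875730.
  1/(2π) = 0.159155.
  ρ_sc(0.694) = 0.159155 · 1.875730 = 0.298532.

Rounded to 5 decimal places: ρ_sc(0.694) ≈ 0.29853.


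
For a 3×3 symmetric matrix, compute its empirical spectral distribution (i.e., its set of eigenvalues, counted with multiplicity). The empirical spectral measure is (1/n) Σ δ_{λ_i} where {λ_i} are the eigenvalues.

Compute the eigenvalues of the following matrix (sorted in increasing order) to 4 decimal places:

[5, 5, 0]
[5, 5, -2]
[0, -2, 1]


Since M is real symmetric, all three eigenvalues are real; they are the roots of det(λI − M) = λ³ − (tr M) λ² + s λ − det M, where s is the sum of the principal 2×2 minors.
tr M = 5 + 5 + 1 = 11.
s = (5·5 − 5²) + (5·1 − 0²) + (5·1 − (-2)²) = 0 + 5 + 1 = 6.
det M (expand along row 1) = 5·1 − 5·5 + 0·(-10) = -20.
Characteristic polynomial: λ³ − 11λ² + 6λ + 20 = 0.
Substitute λ = y + (tr M)/3 = y + 3.666667 to remove the quadratic term: y³ + p·y + q = 0 with p = s − (tr M)²/3 = -34.333333 and q = −2(tr M)³/27 + (tr M)·s/3 − det M = -56.592593.
Three real roots ⇒ use the trigonometric (Viète) form: r = 2√(−p/3) = 6.765928, φ = arccos(3q/(p·r)) = arccos(0.730866) = 0.751207 rad.
y_k = r·cos(φ/3 − 2πk/3) for k = 0, 1, 2 gives y = 6.554917, -1.825520, -4.729398.
λ_k = y_k + 3.666667 gives λ = 10.2216, 1.8411, -1.0627 (check: the sum is 11.0000 = tr M).

Eigenvalues sorted in increasing order: [-1.0627, 1.8411, 10.2216].


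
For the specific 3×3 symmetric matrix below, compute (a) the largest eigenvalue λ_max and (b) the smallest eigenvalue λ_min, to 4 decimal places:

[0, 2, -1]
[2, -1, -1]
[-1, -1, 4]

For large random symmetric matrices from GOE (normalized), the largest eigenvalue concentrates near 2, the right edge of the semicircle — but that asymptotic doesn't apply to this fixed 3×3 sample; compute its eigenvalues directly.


Since M is real symmetric, all three eigenvalues are real; they are the roots of det(λI − M) = λ³ − (tr M) λ² + s λ − det M, where s is the sum of the principal 2×2 minors.
tr M = 0 + (-1) + 4 = 3.
s = (0·(-1) − 2²) + (0·4 − (-1)²) + ((-1)·4 − (-1)²) = -4 + (-1) + (-5) = -10.
det M (expand along row 1) = 0·(-5) − 2·7 + (-1)·(-3) = -11.
Characteristic polynomial: λ³ − 3λ² − 10λ + 11 = 0.
Substitute λ = y + (tr M)/3 = y + 1.000000 to remove the quadratic term: y³ + p·y + q = 0 with p = s − (tr M)²/3 = -13.000000 and q = −2(tr M)³/27 + (tr M)·s/3 − det M = -1.000000.
Three real roots ⇒ use the trigonometric (Viète) form: r = 2√(−p/3) = 4.163332, φ = arccos(3q/(p·r)) = arccos(0.055429) = 1.515339 rad.
y_k = r·cos(φ/3 − 2πk/3) for k = 0, 1, 2 gives y = 3.643414, -0.076958, -3.566456.
λ_k = y_k + 1.000000 gives λ = 4.6434, 0.9230, -2.5665 (check: the sum is 3.0000 = tr M).

Hence λ_max = 4.6434 and λ_min = -2.5665.


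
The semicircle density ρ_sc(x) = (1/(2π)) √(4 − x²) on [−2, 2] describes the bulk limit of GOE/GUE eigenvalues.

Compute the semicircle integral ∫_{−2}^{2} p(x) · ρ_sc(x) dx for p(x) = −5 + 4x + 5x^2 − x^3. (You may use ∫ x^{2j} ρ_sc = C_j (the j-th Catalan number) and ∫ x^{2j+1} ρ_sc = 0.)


Write p(x) = Σ a_i x^i, split into monomials and integrate each against ρ_sc separately.
Using ∫ x^{2j} ρ_sc = C_j = (1/(j+1)) C(2j, j) (Catalan numbers) and ∫ x^{2j+1} ρ_sc = 0 (odd monomials vanish by symmetry):
  i = 0 (even): a_0 · C_{0} = -5 · 1 = -5
  i = 1 (odd): ∫ x^1 ρ_sc = 0 (vanishes)
  i = 2 (even): a_2 · C_{1} = 5 · 1 = 5
  i = 3 (odd): ∫ x^3 ρ_sc = 0 (vanishes)

Summing the contributions: ∫_{−2}^{2} p(x) ρ_sc(x) dx = (-5) + 5 = 0.


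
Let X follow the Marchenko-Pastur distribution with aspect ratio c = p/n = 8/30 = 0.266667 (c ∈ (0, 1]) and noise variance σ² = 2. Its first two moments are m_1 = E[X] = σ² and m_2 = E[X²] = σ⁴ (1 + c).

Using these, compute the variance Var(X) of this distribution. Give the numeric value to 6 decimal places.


m_1 = E[X] = σ² = 2, so m_1² = 4.
m_2 = E[X²] = σ⁴ (1 + c) = 4 · (1 + 0.266667) = 4 · 1.266667 = 5.066667.
(Note m_2 − m_1² simplifies to c · σ⁴ = 0.266667 · 4.)

Var(X) = m_2 − m_1² = 5.066667 − 4 = 1.066667.


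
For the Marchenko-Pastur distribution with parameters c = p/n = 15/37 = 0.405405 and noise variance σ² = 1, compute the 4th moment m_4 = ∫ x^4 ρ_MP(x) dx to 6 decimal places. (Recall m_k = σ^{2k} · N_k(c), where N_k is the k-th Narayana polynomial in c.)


E[X⁴] = σ⁸ (1 + 6c + 6c² + c³) (fourth MP moment). With σ² = 1 (so σ⁸ = 1) and c = 15/37 = 0.405405: E[X⁴] = 1 · (1 + 6·0.405405 + 6·(0.405405)² + (0.405405)³) = 1 · 4.485184.

So E[X^4] = 4.485184.


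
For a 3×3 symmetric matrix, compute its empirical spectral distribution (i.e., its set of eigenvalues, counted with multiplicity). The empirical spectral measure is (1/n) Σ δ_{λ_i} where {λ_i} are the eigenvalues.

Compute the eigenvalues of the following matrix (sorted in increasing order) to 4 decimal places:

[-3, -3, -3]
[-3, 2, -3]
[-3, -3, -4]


Since M is real symmetric, all three eigenvalues are real; they are the roots of det(λI − M) = λ³ − (tr M) λ² + s λ − det M, where s is the sum of the principal 2×2 minors.
tr M = -3 + 2 + (-4) = -5.
s = ((-3)·2 − (-3)²) + ((-3)·(-4) − (-3)²) + (2·(-4) − (-3)²) = -15 + 3 + (-17) = -29.
det M (expand along row 1) = (-3)·(-17) − (-3)·3 + (-3)·15 = 15.
Characteristic polynomial: λ³ + 5λ² − 29λ − 15 = 0.
Substitute λ = y + (tr M)/3 = y − 1.666667 to remove the quadratic term: y³ + p·y + q = 0 with p = s − (tr M)²/3 = -37.333333 and q = −2(tr M)³/27 + (tr M)·s/3 − det M = 42.592593.
Three real roots ⇒ use the trigonometric (Viète) form: r = 2√(−p/3) = 7.055337, φ = arccos(3q/(p·r)) = arccos(-0.485111) = 2.077286 rad.
y_k = r·cos(φ/3 − 2πk/3) for k = 0, 1, 2 gives y = 5.430477, 1.185501, -6.615978.
λ_k = y_k − 1.666667 gives λ = 3.7638, -0.4812, -8.2826 (check: the sum is -5.0000 = tr M).

Eigenvalues sorted in increasing order: [-8.2826, -0.4812, 3.7638].


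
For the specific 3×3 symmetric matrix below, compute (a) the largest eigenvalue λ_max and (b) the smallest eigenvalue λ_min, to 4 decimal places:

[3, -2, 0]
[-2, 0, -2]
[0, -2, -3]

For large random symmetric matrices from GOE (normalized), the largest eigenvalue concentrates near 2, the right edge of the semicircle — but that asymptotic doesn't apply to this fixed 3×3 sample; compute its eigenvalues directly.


Since M is real symmetric, all three eigenvalues are real; they are the roots of det(λI − M) = λ³ − (tr M) λ² + s λ − det M, where s is the sum of the principal 2×2 minors.
tr M = 3 + 0 + (-3) = 0.
s = (3·0 − (-2)²) + (3·(-3) − 0²) + (0·(-3) − (-2)²) = -4 + (-9) + (-4) = -17.
det M (expand along row 1) = 3·(-4) − (-2)·6 + 0·4 = 0.
Characteristic polynomial: λ³ − 17λ = 0.
Substitute λ = y + (tr M)/3 = y + 0.000000 to remove the quadratic term: y³ + p·y + q = 0 with p = s − (tr M)²/3 = -17.000000 and q = −2(tr M)³/27 + (tr M)·s/3 − det M = 0.000000.
Three real roots ⇒ use the trigonometric (Viète) form: r = 2√(−p/3) = 4.760952, φ = arccos(3q/(p·r)) = arccos(0.000000) = 1.570796 rad.
y_k = r·cos(φ/3 − 2πk/3) for k = 0, 1, 2 gives y = 4.123106, 0.000000, -4.123106.
λ_k = y_k + 0.000000 gives λ = 4.1231, 0.0000, -4.1231 (check: the sum is 0.0000 = tr M).

Hence λ_max = 4.1231 and λ_min = -4.1231.


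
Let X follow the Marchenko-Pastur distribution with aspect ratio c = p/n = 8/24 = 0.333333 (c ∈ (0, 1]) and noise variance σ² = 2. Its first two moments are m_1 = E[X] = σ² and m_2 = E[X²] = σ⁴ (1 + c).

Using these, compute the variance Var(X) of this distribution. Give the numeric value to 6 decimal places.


m_1 = E[X] = σ² = 2, so m_1² = 4.
m_2 = E[X²] = σ⁴ (1 + c) = 4 · (1 + 0.333333) = 4 · 1.333333 = 5.333333.
(Note m_2 − m_1² simplifies to c · σ⁴ = 0.333333 · 4.)

Var(X) = m_2 − m_1² = 5.333333 − 4 = 1.333333.


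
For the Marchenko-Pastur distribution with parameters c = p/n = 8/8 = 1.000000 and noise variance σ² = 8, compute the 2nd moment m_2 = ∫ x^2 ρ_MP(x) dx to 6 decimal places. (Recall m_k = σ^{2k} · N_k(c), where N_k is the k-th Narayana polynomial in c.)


E[X²] = σ⁴ (1 + c) (second MP moment). With σ² = 8 (so σ⁴ = 64) and c = 8/8 = 1.000000: E[X²] = 64 · (1 + 1.000000) = 64 · 2.000000.

So E[X^2] = 128.000000.


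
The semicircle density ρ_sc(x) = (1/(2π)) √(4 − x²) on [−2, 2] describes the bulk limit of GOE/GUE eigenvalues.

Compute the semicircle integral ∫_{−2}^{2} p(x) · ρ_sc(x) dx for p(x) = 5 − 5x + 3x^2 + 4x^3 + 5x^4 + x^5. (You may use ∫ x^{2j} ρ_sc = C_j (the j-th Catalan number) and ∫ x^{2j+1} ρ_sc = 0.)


Write p(x) = Σ a_i x^i, split into monomials and integrate each against ρ_sc separately.
Using ∫ x^{2j} ρ_sc = C_j = (1/(j+1)) C(2j, j) (Catalan numbers) and ∫ x^{2j+1} ρ_sc = 0 (odd monomials vanish by symmetry):
  i = 0 (even): a_0 · C_{0} = 5 · 1 = 5
  i = 1 (odd): ∫ x^1 ρ_sc = 0 (vanishes)
  i = 2 (even): a_2 · C_{1} = 3 · 1 = 3
  i = 3 (odd): ∫ x^3 ρ_sc = 0 (vanishes)
  i = 4 (even): a_4 · C_{2} = 5 · 2 = 10
  i = 5 (odd): ∫ x^5 ρ_sc = 0 (vanishes)

Summing the contributions: ∫_{−2}^{2} p(x) ρ_sc(x) dx = 5 + 3 + 10 = 18.


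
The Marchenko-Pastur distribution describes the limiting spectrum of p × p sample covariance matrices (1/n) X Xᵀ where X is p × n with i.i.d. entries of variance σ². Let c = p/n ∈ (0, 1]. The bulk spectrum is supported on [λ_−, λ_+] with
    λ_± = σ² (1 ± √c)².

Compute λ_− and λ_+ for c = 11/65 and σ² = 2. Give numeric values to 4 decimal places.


c = 11/65 = 0.169231; √c = 0.411377.
λ_− = σ² (1 − √c)² = 2 · (1 − 0.411377)² = 2 · (0.588623)² = 0.692955.
λ_+ = σ² (1 + √c)² = 2 · (1 + 0.411377)² = 2 · (1.411377)² = 3.983968.

Rounded to 4 decimal places: λ_− ≈ 0.6930, λ_+ ≈ 3.9840.


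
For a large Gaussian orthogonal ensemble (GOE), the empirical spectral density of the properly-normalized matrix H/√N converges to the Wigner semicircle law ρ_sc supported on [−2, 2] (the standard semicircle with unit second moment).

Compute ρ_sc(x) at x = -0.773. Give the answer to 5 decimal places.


ρ_sc(x) = (1/(2π)) √(4 − x²). With x = -0.773:
  4 − x² = 4 − (-0.773)² = 4 − 0.597529 = 3.402471.
  √(4 − x²) = 1.844579.
  1/(2π) = 0.159155.
  ρ_sc(-0.773) = 0.159155 · 1.844579 = 0.293574.

Rounded to 5 decimal places: ρ_sc(-0.773) ≈ 0.29357.


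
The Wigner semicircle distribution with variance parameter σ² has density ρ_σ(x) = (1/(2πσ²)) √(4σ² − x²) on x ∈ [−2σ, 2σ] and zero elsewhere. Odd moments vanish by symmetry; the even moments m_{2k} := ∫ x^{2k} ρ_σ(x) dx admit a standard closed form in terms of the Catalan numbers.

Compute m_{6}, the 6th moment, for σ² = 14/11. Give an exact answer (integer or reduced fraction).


By the scaled semicircle moment identity, m_{2k} = σ^{2k} · C_k with k = 3.
C_3 = (1/(k+1)) · C(2k, k) = (1/4) · C(6, 3) = (1/4) · 20 = 5.
σ^{2k} = (σ²)^k = (14/11)^3 = 2744/1331.

Therefore m_{6} = σ^{6} · C_3 = (2744/1331) · 5 = 13720/1331.


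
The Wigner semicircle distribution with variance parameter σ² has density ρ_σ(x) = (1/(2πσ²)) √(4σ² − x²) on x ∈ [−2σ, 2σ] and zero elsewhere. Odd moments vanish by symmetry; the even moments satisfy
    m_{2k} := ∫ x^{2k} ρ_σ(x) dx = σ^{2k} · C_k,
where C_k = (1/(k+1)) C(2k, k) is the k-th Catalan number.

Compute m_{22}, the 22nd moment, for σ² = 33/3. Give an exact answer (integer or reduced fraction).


By the scaled semicircle moment identity, m_{2k} = σ^{2k} · C_k with k = 11.
C_11 = (1/(k+1)) · C(2k, k) = (1/12) · C(22, 11) = (1/12) · 705432 = 58786.
σ^{2k} = (σ²)^k = (33/3)^11 = 285311670611.

Therefore m_{22} = σ^{22} · C_11 = 285311670611 · 58786 = 16772331868538246.


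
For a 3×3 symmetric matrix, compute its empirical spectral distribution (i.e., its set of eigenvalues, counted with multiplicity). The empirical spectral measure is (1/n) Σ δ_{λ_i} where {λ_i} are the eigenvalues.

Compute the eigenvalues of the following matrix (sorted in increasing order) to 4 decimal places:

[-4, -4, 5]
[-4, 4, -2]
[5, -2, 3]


Since M is real symmetric, all three eigenvalues are real; they are the roots of det(λI − M) = λ³ − (tr M) λ² + s λ − det M, where s is the sum of the principal 2×2 minors.
tr M = -4 + 4 + 3 = 3.
s = ((-4)·4 − (-4)²) + ((-4)·3 − 5²) + (4·3 − (-2)²) = -32 + (-37) + 8 = -61.
det M (expand along row 1) = (-4)·8 − (-4)·(-2) + 5·(-12) = -100.
Characteristic polynomial: λ³ − 3λ² − 61λ + 100 = 0.
Substitute λ = y + (tr M)/3 = y + 1.000000 to remove the quadratic term: y³ + p·y + q = 0 with p = s − (tr M)²/3 = -64.000000 and q = −2(tr M)³/27 + (tr M)·s/3 − det M = 37.000000.
Three real roots ⇒ use the trigonometric (Viète) form: r = 2√(−p/3) = 9.237604, φ = arccos(3q/(p·r)) = arccos(-0.187752) = 1.759669 rad.
y_k = r·cos(φ/3 − 2πk/3) for k = 0, 1, 2 gives y = 7.693554, 0.581192, -8.274747.
λ_k = y_k + 1.000000 gives λ = 8.6936, 1.5812, -7.2747 (check: the sum is 3.0000 = tr M).

Eigenvalues sorted in increasing order: [-7.2747, 1.5812, 8.6936].


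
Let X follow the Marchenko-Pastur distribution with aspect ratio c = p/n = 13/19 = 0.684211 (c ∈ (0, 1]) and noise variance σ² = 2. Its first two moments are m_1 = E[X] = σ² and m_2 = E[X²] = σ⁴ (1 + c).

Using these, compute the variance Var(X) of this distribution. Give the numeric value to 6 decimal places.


m_1 = E[X] = σ² = 2, so m_1² = 4.
m_2 = E[X²] = σ⁴ (1 + c) = 4 · (1 + 0.684211) = 4 · 1.684211 = 6.736842.
(Note m_2 − m_1² simplifies to c · σ⁴ = 0.684211 · 4.)

Var(X) = m_2 − m_1² = 6.736842 − 4 = 2.736842.
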